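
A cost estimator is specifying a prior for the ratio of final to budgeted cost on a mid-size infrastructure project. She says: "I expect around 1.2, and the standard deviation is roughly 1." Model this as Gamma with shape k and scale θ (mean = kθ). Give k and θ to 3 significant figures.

For Gamma(k, scale θ): mean = kθ, variance = kθ², so CV = 1/√k.
CV = SD/mean = 1/1.2 = 0.8333, hence k = 1/CV² = 1.44.
Then θ = mean/k = 1.2/1.44 = 0.833.

k ≈ 1.44, θ ≈ 0.833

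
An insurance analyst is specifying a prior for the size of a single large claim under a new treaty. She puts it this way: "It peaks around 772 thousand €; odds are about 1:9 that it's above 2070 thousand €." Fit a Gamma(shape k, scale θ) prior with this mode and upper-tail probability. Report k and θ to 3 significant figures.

Gamma(k,θ) with k>1 has mode (k−1)θ, so θ = 772/(k−1).
Need P(X < 2070) = 0.9 with θ tied to k this way. Start at k = 2, θ = 772: P(X<2070) ≈ 0.748.
Too low — raise k to concentrate. Iterating converges to k ≈ 2.97.
Then θ = 772/(2.97−1) ≈ 392.

k ≈ 2.97, θ ≈ 392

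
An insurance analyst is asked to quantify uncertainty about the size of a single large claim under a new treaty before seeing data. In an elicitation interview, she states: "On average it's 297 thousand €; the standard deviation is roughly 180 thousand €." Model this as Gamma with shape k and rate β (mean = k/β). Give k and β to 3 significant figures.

k ≈ 2.72, β ≈ 0.00917

For Gamma(k, rate β): mean = k/β, variance = k/β², so CV = 1/√k.
CV = SD/mean = 180/297 = 0.6061, hence k = 1/CV² = 2.72.
Then β = k/mean = 2.72/297 = 0.00917.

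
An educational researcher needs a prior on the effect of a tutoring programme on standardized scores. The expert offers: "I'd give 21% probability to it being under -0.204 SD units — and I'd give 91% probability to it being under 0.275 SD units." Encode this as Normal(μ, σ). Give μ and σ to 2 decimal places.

The p-quantile of Normal(μ,σ) is μ + z_p·σ, with z_{0.21} = -0.8064 and z_{0.91} = 1.341.
Eliminate σ: μ = (z₂·x₁ − z₁·x₂)/(z₂ − z₁) = (1.341·-0.204 − (-0.8064)·0.275)/2.147 = -0.02.
Then σ = (x₂ − x₁)/(z₂ − z₁) = (0.275 − -0.204)/2.147 = 0.22.

μ = -0.02, σ = 0.22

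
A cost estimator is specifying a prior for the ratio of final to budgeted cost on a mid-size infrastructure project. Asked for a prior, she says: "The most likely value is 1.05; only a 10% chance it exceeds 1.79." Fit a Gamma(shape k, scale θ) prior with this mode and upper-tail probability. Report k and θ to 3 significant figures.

Gamma(k,θ) with k>1 has mode (k−1)θ, so θ = 1.05/(k−1).
Need P(X < 1.79) = 0.9 with θ tied to k this way. Start at k = 2, θ = 1.05: P(X<1.79) ≈ 0.508.
Too low — raise k to concentrate. Iterating converges to k ≈ 7.66.
Then θ = 1.05/(7.66−1) ≈ 0.158.

k ≈ 7.66, θ ≈ 0.158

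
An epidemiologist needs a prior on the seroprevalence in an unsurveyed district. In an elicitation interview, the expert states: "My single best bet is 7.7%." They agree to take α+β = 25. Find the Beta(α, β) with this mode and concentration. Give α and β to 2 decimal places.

For α,β > 1 the Beta mode is (α−1)/(α+β−2). With α+β = 25, the mode is (α−1)/23.
Set (α−1)/23 = 0.077 → α = 1 + 0.077·23 = 2.77.
β = 25 − α = 22.23.

α = 2.77, β = 22.23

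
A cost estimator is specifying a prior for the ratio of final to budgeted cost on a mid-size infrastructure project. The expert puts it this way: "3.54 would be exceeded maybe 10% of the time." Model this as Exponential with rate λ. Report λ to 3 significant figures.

P(T > 3.54) = e^(−λ·3.54) = 0.1, so λ = −ln(0.1)/3.54 = 0.65.

λ ≈ 0.65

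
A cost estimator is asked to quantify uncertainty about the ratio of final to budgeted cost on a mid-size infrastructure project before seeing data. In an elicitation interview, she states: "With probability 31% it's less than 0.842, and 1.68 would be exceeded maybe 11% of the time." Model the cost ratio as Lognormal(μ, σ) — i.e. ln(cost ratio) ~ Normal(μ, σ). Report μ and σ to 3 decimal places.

If T ~ Lognormal(μ,σ) then ln T ~ Normal(μ,σ), so the p-quantile of ln T is μ + z_p·σ.
ln(0.842) = -0.172 and ln(1.68) = 0.5188; z_{0.31} = -0.4959, z_{0.89} = 1.227.
σ = (0.5188 − -0.172)/(1.227 − (-0.4959)) = 0.401.
μ = -0.172 − (-0.4959)·0.401 = 0.027.

μ ≈ 0.027, σ ≈ 0.401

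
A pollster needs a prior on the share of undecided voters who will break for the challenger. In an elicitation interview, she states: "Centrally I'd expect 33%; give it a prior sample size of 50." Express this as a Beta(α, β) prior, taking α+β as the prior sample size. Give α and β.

Under the effective-sample-size interpretation, Beta(α, β) has prior mean α/(α+β) and prior sample size α+β.
So α+β = 50 and α/(α+β) = 0.33, giving α = 0.33·50 = 16.5 and β = 50 − 16.5 = 33.5.

α = 16.5, β = 33.5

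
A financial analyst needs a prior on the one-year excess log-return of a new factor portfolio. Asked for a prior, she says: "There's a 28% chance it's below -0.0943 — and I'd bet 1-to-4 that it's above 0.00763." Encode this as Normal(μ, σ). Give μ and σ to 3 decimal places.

For Normal(μ,σ), the p-quantile is μ + z_p·σ. Here z_{0.28} = -0.5828, z_{0.8} = 0.8416.
So -0.0943 = μ − 0.5828σ and 0.00763 = μ + 0.8416σ.
Subtracting: σ = (0.00763 − -0.0943)/(0.8416 − (-0.5828)) = 0.072.
Then μ = -0.0943 − (-0.5828)·0.072 = -0.053.

μ = -0.053, σ = 0.072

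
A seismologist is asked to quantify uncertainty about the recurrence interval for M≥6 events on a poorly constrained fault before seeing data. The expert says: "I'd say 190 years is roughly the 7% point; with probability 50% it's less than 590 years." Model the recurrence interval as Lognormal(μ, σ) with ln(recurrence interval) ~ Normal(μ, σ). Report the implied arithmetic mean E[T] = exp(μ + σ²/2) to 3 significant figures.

If T ~ Lognormal(μ,σ) then ln T ~ Normal(μ,σ), so the p-quantile of ln T is μ + z_p·σ.
ln(190) = 5.247 and ln(590) = 6.38; z_{0.07} = -1.476, z_{0.5} = 0.
σ = (6.38 − 5.247)/(0 − (-1.476)) = 0.768.
μ = 5.247 − (-1.476)·0.768 = 6.380.
E[T] = exp(μ + σ²/2) = exp(6.380 + 0.2948) = 792 years.

E[T] ≈ 792 years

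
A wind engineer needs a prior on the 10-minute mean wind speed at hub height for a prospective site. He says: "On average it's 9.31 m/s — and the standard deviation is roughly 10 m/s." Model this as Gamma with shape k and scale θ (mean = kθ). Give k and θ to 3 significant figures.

k ≈ 0.867, θ ≈ 10.7

For Gamma(k, scale θ): mean = kθ, variance = kθ², so CV = 1/√k.
CV = SD/mean = 10/9.31 = 1.074, hence k = 1/CV² = 0.867.
Then θ = mean/k = 9.31/0.867 = 10.7.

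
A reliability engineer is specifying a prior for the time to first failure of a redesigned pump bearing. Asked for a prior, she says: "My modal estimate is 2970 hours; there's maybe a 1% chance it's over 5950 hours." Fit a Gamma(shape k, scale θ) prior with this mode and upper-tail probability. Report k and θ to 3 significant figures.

k ≈ 11.2, θ ≈ 292

Gamma(k,θ) with k>1 has mode (k−1)θ, so θ = 2970/(k−1).
Need P(X < 5950) = 0.99 with θ tied to k this way. Start at k = 2, θ = 2970: P(X<5950) ≈ 0.595.
Too low — raise k to concentrate. Iterating converges to k ≈ 11.2.
Then θ = 2970/(11.2−1) ≈ 292.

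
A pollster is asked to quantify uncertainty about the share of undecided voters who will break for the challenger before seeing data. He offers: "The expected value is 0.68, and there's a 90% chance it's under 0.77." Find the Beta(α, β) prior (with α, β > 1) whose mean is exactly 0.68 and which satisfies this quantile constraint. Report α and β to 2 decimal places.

α ≈ 28.42, β ≈ 13.37

With mean 0.68 fixed, write α = 0.68s, β = 0.32s where s = α+β.
Need P(θ < 0.77) = 0.9 under Beta(0.68s, 0.32s). Normal approximation: (q−m)/√(m(1−m)/s) ≈ z_{0.9} = 1.28, so s ≈ 0.68·0.32·(1.28)²/(0.77−0.68)² = 44.1.
At s = 44.1: P(θ<0.77) ≈ 0.906. Adjusting to match 0.9 gives s ≈ 41.80.
So α = 0.68·41.80 ≈ 28.42, β = 0.32·41.80 ≈ 13.37.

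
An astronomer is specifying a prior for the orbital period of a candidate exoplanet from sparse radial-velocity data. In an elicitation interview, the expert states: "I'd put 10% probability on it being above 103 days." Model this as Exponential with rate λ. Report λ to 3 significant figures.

λ ≈ 0.0224

P(T > 103.0) = e^(−λ·103.0) = 0.1, so λ = −ln(0.1)/103.0 = 0.0224.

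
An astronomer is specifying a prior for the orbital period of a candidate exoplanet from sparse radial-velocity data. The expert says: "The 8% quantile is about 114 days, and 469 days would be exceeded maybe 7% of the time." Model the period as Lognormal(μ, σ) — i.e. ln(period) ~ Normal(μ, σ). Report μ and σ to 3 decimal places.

If T ~ Lognormal(μ,σ) then ln T ~ Normal(μ,σ), so the p-quantile of ln T is μ + z_p·σ.
ln(114) = 4.736 and ln(469) = 6.151; z_{0.08} = -1.405, z_{0.93} = 1.476.
σ = (6.151 − 4.736)/(1.476 − (-1.405)) = 0.491.
μ = 4.736 − (-1.405)·0.491 = 5.426.

μ ≈ 5.426, σ ≈ 0.491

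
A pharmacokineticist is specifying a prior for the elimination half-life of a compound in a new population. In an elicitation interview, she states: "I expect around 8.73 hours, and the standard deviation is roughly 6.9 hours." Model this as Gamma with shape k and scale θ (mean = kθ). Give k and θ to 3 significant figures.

k ≈ 1.6, θ ≈ 5.45

For Gamma(k, scale θ): mean = kθ, variance = kθ², so CV = 1/√k.
CV = SD/mean = 6.9/8.73 = 0.7904, hence k = 1/CV² = 1.6.
Then θ = mean/k = 8.73/1.6 = 5.45.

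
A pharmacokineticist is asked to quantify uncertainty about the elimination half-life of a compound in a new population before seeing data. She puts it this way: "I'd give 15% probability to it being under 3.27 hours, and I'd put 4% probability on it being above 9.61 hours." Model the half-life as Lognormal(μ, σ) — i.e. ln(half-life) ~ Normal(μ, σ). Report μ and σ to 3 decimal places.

μ ≈ 1.586, σ ≈ 0.387

If T ~ Lognormal(μ,σ) then ln T ~ Normal(μ,σ), so the p-quantile of ln T is μ + z_p·σ.
ln(3.27) = 1.185 and ln(9.61) = 2.263; z_{0.15} = -1.036, z_{0.96} = 1.751.
σ = (2.263 − 1.185)/(1.751 − (-1.036)) = 0.387.
μ = 1.185 − (-1.036)·0.387 = 1.586.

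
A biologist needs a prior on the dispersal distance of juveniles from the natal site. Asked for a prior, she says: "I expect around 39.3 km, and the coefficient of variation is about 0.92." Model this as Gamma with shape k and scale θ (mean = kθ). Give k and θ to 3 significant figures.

k ≈ 1.18, θ ≈ 33.3

For Gamma(k, scale θ): mean = kθ, variance = kθ², so CV = 1/√k.
CV = 0.92, hence k = 1/CV² = 1.18.
Then θ = mean/k = 39.3/1.18 = 33.3.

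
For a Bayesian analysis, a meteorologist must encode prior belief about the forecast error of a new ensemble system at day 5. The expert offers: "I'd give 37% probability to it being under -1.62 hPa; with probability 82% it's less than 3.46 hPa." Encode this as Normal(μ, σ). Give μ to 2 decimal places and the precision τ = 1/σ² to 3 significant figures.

μ = -0.27, τ = 0.0603

For Normal(μ,σ), the p-quantile is μ + z_p·σ. Here z_{0.37} = -0.3319, z_{0.82} = 0.9154.
So -1.62 = μ − 0.3319σ and 3.46 = μ + 0.9154σ.
Subtracting: σ = (3.46 − -1.62)/(0.9154 − (-0.3319)) = 4.07.
Then μ = -1.62 − (-0.3319)·4.07 = -0.27.
Precision τ = 1/σ² = 1/4.073² = 0.0603.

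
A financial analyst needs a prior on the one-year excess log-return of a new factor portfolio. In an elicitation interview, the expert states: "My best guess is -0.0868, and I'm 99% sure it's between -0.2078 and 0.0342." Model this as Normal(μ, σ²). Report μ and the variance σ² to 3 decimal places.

A symmetric 99% interval runs μ ± z·σ with z = 2.576.
Half-width = 0.121, so σ = 0.121/2.576 = 0.0470 and σ² = 0.002.
μ is the stated best guess, -0.087.

μ = -0.087, σ² = 0.002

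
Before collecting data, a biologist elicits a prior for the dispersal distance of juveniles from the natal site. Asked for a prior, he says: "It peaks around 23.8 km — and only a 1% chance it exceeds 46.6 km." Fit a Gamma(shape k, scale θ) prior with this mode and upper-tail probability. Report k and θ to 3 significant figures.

k ≈ 11.9, θ ≈ 2.18

Gamma(k,θ) with k>1 has mode (k−1)θ, so θ = 23.8/(k−1).
Need P(X < 46.6) = 0.99 with θ tied to k this way. Start at k = 2, θ = 23.8: P(X<46.6) ≈ 0.583.
Too low — raise k to concentrate. Iterating converges to k ≈ 11.9.
Then θ = 23.8/(11.9−1) ≈ 2.18.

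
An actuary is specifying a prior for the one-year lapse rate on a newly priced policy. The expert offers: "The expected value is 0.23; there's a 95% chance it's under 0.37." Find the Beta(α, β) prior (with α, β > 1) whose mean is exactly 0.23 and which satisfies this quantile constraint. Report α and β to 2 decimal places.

With mean 0.23 fixed, write α = 0.23s, β = 0.77s where s = α+β.
Need P(θ < 0.37) = 0.95 under Beta(0.23s, 0.77s). Normal approximation: (q−m)/√(m(1−m)/s) ≈ z_{0.95} = 1.64, so s ≈ 0.23·0.77·(1.64)²/(0.37−0.23)² = 24.4.
At s = 24.4: P(θ<0.37) ≈ 0.940. Adjusting to match 0.95 gives s ≈ 27.63.
So α = 0.23·27.63 ≈ 6.36, β = 0.77·27.63 ≈ 21.28.

α ≈ 6.36, β ≈ 21.28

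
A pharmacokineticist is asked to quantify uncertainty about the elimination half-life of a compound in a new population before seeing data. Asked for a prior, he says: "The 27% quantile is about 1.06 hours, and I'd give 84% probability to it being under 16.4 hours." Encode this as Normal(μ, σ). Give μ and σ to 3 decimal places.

The p-quantile of Normal(μ,σ) is μ + z_p·σ, with z_{0.27} = -0.6128 and z_{0.84} = 0.9945.
Eliminate σ: μ = (z₂·x₁ − z₁·x₂)/(z₂ − z₁) = (0.9945·1.06 − (-0.6128)·16.4)/1.607 = 6.909.
Then σ = (x₂ − x₁)/(z₂ − z₁) = (16.4 − 1.06)/1.607 = 9.544.

μ = 6.909, σ = 9.544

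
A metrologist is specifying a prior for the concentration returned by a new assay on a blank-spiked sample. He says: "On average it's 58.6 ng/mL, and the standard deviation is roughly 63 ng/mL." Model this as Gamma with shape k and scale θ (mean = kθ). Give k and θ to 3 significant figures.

For Gamma(k, scale θ): mean = kθ, variance = kθ², so CV = 1/√k.
CV = SD/mean = 63/58.6 = 1.075, hence k = 1/CV² = 0.865.
Then θ = mean/k = 58.6/0.865 = 67.7.

k ≈ 0.865, θ ≈ 67.7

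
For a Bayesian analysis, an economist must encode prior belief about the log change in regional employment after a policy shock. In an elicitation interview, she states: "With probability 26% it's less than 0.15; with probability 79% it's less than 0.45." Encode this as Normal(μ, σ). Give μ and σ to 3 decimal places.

For Normal(μ,σ), the p-quantile is μ + z_p·σ. Here z_{0.26} = -0.6433, z_{0.79} = 0.8064.
So 0.15 = μ − 0.6433σ and 0.45 = μ + 0.8064σ.
Subtracting: σ = (0.45 − 0.15)/(0.8064 − (-0.6433)) = 0.207.
Then μ = 0.15 − (-0.6433)·0.207 = 0.283.

μ = 0.283, σ = 0.207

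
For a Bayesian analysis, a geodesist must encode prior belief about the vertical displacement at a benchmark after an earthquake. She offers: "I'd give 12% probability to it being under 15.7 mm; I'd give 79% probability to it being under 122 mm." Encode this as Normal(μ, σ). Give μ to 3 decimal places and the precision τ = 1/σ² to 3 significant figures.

The p-quantile of Normal(μ,σ) is μ + z_p·σ, with z_{0.12} = -1.175 and z_{0.79} = 0.8064.
Eliminate σ: μ = (z₂·x₁ − z₁·x₂)/(z₂ − z₁) = (0.8064·15.7 − (-1.175)·122)/1.981 = 78.737.
Then σ = (x₂ − x₁)/(z₂ − z₁) = (122 − 15.7)/1.981 = 53.649.
Precision τ = 1/σ² = 1/53.65² = 0.000347.

μ = 78.737, τ = 0.000347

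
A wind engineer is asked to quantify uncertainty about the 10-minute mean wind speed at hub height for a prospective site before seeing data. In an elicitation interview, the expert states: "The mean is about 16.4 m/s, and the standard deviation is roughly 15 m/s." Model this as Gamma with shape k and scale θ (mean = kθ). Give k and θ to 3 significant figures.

k ≈ 1.2, θ ≈ 13.7

For Gamma(k, scale θ): mean = kθ, variance = kθ², so CV = 1/√k.
CV = SD/mean = 15/16.4 = 0.9146, hence k = 1/CV² = 1.2.
Then θ = mean/k = 16.4/1.2 = 13.7.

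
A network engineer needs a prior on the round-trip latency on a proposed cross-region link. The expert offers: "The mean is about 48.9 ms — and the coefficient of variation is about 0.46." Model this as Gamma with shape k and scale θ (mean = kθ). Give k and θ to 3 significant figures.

k ≈ 4.73, θ ≈ 10.3

For Gamma(k, scale θ): mean = kθ, variance = kθ², so CV = 1/√k.
CV = 0.46, hence k = 1/CV² = 4.73.
Then θ = mean/k = 48.9/4.73 = 10.3.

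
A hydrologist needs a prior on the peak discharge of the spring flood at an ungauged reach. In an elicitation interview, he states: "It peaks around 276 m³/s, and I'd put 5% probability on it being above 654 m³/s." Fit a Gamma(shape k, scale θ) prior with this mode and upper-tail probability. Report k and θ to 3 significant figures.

k ≈ 4.67, θ ≈ 75.2

Gamma(k,θ) with k>1 has mode (k−1)θ, so θ = 276/(k−1).
Need P(X < 654) = 0.95 with θ tied to k this way. Start at k = 2, θ = 276: P(X<654) ≈ 0.685.
Too low — raise k to concentrate. Iterating converges to k ≈ 4.67.
Then θ = 276/(4.67−1) ≈ 75.2.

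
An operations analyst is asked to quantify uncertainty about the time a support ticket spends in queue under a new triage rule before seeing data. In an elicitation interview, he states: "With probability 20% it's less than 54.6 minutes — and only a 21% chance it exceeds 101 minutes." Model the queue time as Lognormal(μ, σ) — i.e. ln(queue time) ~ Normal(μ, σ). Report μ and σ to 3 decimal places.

μ ≈ 4.314, σ ≈ 0.373

If T ~ Lognormal(μ,σ) then ln T ~ Normal(μ,σ), so the p-quantile of ln T is μ + z_p·σ.
ln(54.6) = 4 and ln(101) = 4.615; z_{0.2} = -0.8416, z_{0.79} = 0.8064.
σ = (4.615 − 4)/(0.8064 − (-0.8416)) = 0.373.
μ = 4 − (-0.8416)·0.373 = 4.314.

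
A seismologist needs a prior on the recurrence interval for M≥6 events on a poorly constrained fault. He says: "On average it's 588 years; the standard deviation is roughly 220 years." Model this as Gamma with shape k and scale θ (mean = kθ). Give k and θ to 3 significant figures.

k ≈ 7.14, θ ≈ 82.3

For Gamma(k, scale θ): mean = kθ, variance = kθ², so CV = 1/√k.
CV = SD/mean = 220/588 = 0.3741, hence k = 1/CV² = 7.14.
Then θ = mean/k = 588/7.14 = 82.3.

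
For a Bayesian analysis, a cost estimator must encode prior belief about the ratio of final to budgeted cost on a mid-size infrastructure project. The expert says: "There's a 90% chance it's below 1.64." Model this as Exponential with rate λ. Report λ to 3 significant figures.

P(T < 1.64) = 1 − e^(−λ·1.64) = 0.9, so λ = −ln(1−0.9)/1.64 = −ln(0.1)/1.64 = 1.4.

λ ≈ 1.4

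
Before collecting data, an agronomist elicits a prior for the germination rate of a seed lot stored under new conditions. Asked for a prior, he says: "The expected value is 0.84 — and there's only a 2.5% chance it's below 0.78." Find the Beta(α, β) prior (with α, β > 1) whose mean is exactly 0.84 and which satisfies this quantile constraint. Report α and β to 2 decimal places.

With mean 0.84 fixed, write α = 0.84s, β = 0.16s where s = α+β.
Need P(θ < 0.78) = 0.025 under Beta(0.84s, 0.16s). Normal approximation: (q−m)/√(m(1−m)/s) ≈ z_{0.025} = -1.96, so s ≈ 0.84·0.16·(-1.96)²/(0.78−0.84)² = 143.4.
At s = 143.4: P(θ<0.78) ≈ 0.032. Adjusting to match 0.025 gives s ≈ 162.38.
So α = 0.84·162.38 ≈ 136.40, β = 0.16·162.38 ≈ 25.98.

α ≈ 136.40, β ≈ 25.98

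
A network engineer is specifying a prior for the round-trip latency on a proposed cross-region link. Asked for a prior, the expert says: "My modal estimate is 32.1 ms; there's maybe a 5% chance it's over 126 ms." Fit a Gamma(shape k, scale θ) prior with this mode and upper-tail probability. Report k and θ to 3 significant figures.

k ≈ 2.35, θ ≈ 23.8

Gamma(k,θ) with k>1 has mode (k−1)θ, so θ = 32.1/(k−1).
Need P(X < 126) = 0.95 with θ tied to k this way. Start at k = 2, θ = 32.1: P(X<126) ≈ 0.903.
Too low — raise k to concentrate. Iterating converges to k ≈ 2.35.
Then θ = 32.1/(2.35−1) ≈ 23.8.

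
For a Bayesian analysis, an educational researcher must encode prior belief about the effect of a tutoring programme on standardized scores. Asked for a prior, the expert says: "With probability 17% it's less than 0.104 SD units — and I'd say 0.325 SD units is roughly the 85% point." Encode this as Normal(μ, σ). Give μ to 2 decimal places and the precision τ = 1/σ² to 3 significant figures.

For Normal(μ,σ), the p-quantile is μ + z_p·σ. Here z_{0.17} = -0.9542, z_{0.85} = 1.036.
So 0.104 = μ − 0.9542σ and 0.325 = μ + 1.036σ.
Subtracting: σ = (0.325 − 0.104)/(1.036 − (-0.9542)) = 0.11.
Then μ = 0.104 − (-0.9542)·0.11 = 0.21.
Precision τ = 1/σ² = 1/0.111² = 81.1.

μ = 0.21, τ = 81.1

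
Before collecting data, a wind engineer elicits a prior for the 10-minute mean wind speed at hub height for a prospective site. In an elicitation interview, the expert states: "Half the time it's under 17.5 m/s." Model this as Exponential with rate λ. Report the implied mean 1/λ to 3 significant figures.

mean ≈ 25.2 m/s

Exponential median = ln 2 / λ, so λ = ln 2 / 17.5 = 0.0396.
Mean = 1/λ = 25.2 m/s.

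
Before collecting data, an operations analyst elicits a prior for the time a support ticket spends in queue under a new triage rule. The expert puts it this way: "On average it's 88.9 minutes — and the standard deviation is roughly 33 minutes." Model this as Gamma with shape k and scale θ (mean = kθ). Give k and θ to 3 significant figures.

k ≈ 7.26, θ ≈ 12.2

For Gamma(k, scale θ): mean = kθ, variance = kθ², so CV = 1/√k.
CV = SD/mean = 33/88.9 = 0.3712, hence k = 1/CV² = 7.26.
Then θ = mean/k = 88.9/7.26 = 12.2.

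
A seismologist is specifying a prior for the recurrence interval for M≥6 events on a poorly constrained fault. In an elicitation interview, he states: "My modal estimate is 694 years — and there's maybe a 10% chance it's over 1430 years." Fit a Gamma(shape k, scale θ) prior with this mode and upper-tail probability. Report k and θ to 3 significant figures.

Gamma(k,θ) with k>1 has mode (k−1)θ, so θ = 694/(k−1).
Need P(X < 1430) = 0.9 with θ tied to k this way. Start at k = 2, θ = 694: P(X<1430) ≈ 0.610.
Too low — raise k to concentrate. Iterating converges to k ≈ 4.67.
Then θ = 694/(4.67−1) ≈ 189.

k ≈ 4.67, θ ≈ 189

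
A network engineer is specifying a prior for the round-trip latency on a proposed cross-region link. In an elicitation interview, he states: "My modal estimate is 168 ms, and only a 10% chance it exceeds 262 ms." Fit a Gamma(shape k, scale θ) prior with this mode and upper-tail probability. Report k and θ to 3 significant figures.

k ≈ 10.5, θ ≈ 17.7

Gamma(k,θ) with k>1 has mode (k−1)θ, so θ = 168/(k−1).
Need P(X < 262) = 0.9 with θ tied to k this way. Start at k = 2, θ = 168: P(X<262) ≈ 0.462.
Too low — raise k to concentrate. Iterating converges to k ≈ 10.5.
Then θ = 168/(10.5−1) ≈ 17.7.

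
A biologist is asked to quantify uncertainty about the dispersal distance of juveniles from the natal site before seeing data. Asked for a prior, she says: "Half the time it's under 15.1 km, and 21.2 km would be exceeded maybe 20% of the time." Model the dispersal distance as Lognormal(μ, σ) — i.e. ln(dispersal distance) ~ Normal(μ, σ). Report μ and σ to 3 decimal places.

μ ≈ 2.715, σ ≈ 0.403

If T ~ Lognormal(μ,σ) then ln T ~ Normal(μ,σ), so the p-quantile of ln T is μ + z_p·σ.
ln(15.1) = 2.715 and ln(21.2) = 3.054; z_{0.5} = 0, z_{0.8} = 0.8416.
σ = (3.054 − 2.715)/(0.8416 − (0)) = 0.403.
μ = 2.715 − (0)·0.403 = 2.715.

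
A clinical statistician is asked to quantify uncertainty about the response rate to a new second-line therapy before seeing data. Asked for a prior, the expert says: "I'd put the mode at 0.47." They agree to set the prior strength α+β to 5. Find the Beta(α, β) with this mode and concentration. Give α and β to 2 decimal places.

α = 2.41, β = 2.59

For α,β > 1 the Beta mode is (α−1)/(α+β−2). With α+β = 5, the mode is (α−1)/3.
Set (α−1)/3 = 0.47 → α = 1 + 0.47·3 = 2.41.
β = 5 − α = 2.59.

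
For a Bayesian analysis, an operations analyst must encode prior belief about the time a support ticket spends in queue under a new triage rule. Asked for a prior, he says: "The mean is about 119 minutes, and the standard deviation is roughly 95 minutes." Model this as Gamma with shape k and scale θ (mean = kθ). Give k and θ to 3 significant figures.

k ≈ 1.57, θ ≈ 75.8

For Gamma(k, scale θ): mean = kθ, variance = kθ², so CV = 1/√k.
CV = SD/mean = 95/119 = 0.7983, hence k = 1/CV² = 1.57.
Then θ = mean/k = 119/1.57 = 75.8.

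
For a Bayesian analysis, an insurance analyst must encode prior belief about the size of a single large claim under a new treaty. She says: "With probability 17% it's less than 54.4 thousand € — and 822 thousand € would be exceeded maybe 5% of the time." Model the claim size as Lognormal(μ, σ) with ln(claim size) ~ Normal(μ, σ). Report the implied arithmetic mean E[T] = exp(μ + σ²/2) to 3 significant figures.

E[T] ≈ 254 thousand €

If T ~ Lognormal(μ,σ) then ln T ~ Normal(μ,σ), so the p-quantile of ln T is μ + z_p·σ.
ln(54.4) = 3.996 and ln(822) = 6.712; z_{0.17} = -0.9542, z_{0.95} = 1.645.
σ = (6.712 − 3.996)/(1.645 − (-0.9542)) = 1.045.
μ = 3.996 − (-0.9542)·1.045 = 4.993.
E[T] = exp(μ + σ²/2) = exp(4.993 + 0.5458) = 254 thousand €.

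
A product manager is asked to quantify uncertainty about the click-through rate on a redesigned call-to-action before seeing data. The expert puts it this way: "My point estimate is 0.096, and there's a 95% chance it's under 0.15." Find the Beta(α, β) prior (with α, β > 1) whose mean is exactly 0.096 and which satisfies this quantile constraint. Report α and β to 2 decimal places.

α ≈ 9.08, β ≈ 85.49

With mean 0.096 fixed, write α = 0.096s, β = 0.904s where s = α+β.
Need P(θ < 0.15) = 0.95 under Beta(0.096s, 0.904s). Normal approximation: (q−m)/√(m(1−m)/s) ≈ z_{0.95} = 1.64, so s ≈ 0.096·0.904·(1.64)²/(0.15−0.096)² = 80.5.
At s = 80.5: P(θ<0.15) ≈ 0.937. Adjusting to match 0.95 gives s ≈ 94.56.
So α = 0.096·94.56 ≈ 9.08, β = 0.904·94.56 ≈ 85.49.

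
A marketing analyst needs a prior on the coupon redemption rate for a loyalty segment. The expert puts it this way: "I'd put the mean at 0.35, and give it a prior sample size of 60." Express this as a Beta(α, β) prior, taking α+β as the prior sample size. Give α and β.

Under the effective-sample-size interpretation, Beta(α, β) has prior mean α/(α+β) and prior sample size α+β.
So α+β = 60 and α/(α+β) = 0.35, giving α = 0.35·60 = 21 and β = 60 − 21 = 39.

α = 21, β = 39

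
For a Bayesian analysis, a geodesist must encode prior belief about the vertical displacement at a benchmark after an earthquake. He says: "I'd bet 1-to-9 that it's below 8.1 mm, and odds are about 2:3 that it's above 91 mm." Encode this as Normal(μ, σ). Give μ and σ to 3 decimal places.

For Normal(μ,σ), the p-quantile is μ + z_p·σ. Here z_{0.1} = -1.282, z_{0.6} = 0.2533.
So 8.1 = μ − 1.282σ and 91 = μ + 0.2533σ.
Subtracting: σ = (91 − 8.1)/(0.2533 − (-1.282)) = 54.010.
Then μ = 8.1 − (-1.282)·54.010 = 77.317.

μ = 77.317, σ = 54.010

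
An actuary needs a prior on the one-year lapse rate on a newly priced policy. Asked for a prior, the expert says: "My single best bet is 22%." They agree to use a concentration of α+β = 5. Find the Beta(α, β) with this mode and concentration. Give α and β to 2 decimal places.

α = 1.66, β = 3.34

For α,β > 1 the Beta mode is (α−1)/(α+β−2). With α+β = 5, the mode is (α−1)/3.
Set (α−1)/3 = 0.22 → α = 1 + 0.22·3 = 1.66.
β = 5 − α = 3.34.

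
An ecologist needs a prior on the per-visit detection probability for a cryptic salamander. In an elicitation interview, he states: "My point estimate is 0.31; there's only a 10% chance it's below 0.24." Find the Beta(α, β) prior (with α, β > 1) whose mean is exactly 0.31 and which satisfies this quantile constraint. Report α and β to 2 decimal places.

α ≈ 21.31, β ≈ 47.44

With mean 0.31 fixed, write α = 0.31s, β = 0.69s where s = α+β.
Need P(θ < 0.24) = 0.1 under Beta(0.31s, 0.69s). Normal approximation: (q−m)/√(m(1−m)/s) ≈ z_{0.1} = -1.28, so s ≈ 0.31·0.69·(-1.28)²/(0.24−0.31)² = 71.7.
At s = 71.7: P(θ<0.24) ≈ 0.095. Adjusting to match 0.1 gives s ≈ 68.75.
So α = 0.31·68.75 ≈ 21.31, β = 0.69·68.75 ≈ 47.44.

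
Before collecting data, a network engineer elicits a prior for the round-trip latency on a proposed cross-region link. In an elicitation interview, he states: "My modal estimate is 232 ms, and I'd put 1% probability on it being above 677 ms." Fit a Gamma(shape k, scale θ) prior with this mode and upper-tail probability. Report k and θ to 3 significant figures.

k ≈ 4.95, θ ≈ 58.7

Gamma(k,θ) with k>1 has mode (k−1)θ, so θ = 232/(k−1).
Need P(X < 677) = 0.99 with θ tied to k this way. Start at k = 2, θ = 232: P(X<677) ≈ 0.788.
Too low — raise k to concentrate. Iterating converges to k ≈ 4.95.
Then θ = 232/(4.95−1) ≈ 58.7.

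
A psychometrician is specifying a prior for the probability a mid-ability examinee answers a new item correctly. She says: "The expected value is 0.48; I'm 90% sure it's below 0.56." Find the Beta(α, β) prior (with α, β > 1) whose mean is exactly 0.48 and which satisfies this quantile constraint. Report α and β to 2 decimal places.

With mean 0.48 fixed, write α = 0.48s, β = 0.52s where s = α+β.
Need P(θ < 0.56) = 0.9 under Beta(0.48s, 0.52s). Normal approximation: (q−m)/√(m(1−m)/s) ≈ z_{0.9} = 1.28, so s ≈ 0.48·0.52·(1.28)²/(0.56−0.48)² = 64.1.
At s = 64.1: P(θ<0.56) ≈ 0.900. Adjusting to match 0.9 gives s ≈ 63.94.
So α = 0.48·63.94 ≈ 30.69, β = 0.52·63.94 ≈ 33.25.

α ≈ 30.69, β ≈ 33.25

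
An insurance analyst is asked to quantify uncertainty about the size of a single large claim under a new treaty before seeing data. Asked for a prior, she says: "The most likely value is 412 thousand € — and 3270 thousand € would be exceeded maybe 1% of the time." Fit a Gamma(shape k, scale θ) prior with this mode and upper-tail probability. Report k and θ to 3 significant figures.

k ≈ 1.79, θ ≈ 525

Gamma(k,θ) with k>1 has mode (k−1)θ, so θ = 412/(k−1).
Need P(X < 3270) = 0.99 with θ tied to k this way. Start at k = 2, θ = 412: P(X<3270) ≈ 0.997.
Too high — lower k to spread out. Iterating converges to k ≈ 1.79.
Then θ = 412/(1.79−1) ≈ 525.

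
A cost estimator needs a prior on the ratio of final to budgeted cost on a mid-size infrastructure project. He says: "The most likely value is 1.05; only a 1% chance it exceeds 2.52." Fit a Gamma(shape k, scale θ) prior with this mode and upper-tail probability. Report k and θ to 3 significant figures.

k ≈ 7.18, θ ≈ 0.17

Gamma(k,θ) with k>1 has mode (k−1)θ, so θ = 1.05/(k−1).
Need P(X < 2.52) = 0.99 with θ tied to k this way. Start at k = 2, θ = 1.05: P(X<2.52) ≈ 0.692.
Too low — raise k to concentrate. Iterating converges to k ≈ 7.18.
Then θ = 1.05/(7.18−1) ≈ 0.17.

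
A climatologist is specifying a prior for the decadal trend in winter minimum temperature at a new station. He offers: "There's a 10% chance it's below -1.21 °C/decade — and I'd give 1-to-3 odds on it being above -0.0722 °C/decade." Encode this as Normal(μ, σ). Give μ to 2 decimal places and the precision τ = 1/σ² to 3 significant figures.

μ = -0.46, τ = 2.96

For Normal(μ,σ), the p-quantile is μ + z_p·σ. Here z_{0.1} = -1.282, z_{0.75} = 0.6745.
So -1.21 = μ − 1.282σ and -0.0722 = μ + 0.6745σ.
Subtracting: σ = (-0.0722 − -1.21)/(0.6745 − (-1.282)) = 0.58.
Then μ = -1.21 − (-1.282)·0.58 = -0.46.
Precision τ = 1/σ² = 1/0.5817² = 2.96.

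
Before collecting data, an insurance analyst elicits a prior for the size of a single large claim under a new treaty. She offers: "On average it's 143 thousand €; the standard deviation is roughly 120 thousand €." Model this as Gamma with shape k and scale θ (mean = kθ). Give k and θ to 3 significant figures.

For Gamma(k, scale θ): mean = kθ, variance = kθ², so CV = 1/√k.
CV = SD/mean = 120/143 = 0.8392, hence k = 1/CV² = 1.42.
Then θ = mean/k = 143/1.42 = 101.

k ≈ 1.42, θ ≈ 101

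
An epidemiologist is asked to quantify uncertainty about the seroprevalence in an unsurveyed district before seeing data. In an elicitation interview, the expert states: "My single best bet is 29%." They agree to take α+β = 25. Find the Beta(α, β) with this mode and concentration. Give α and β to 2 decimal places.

For α,β > 1 the Beta mode is (α−1)/(α+β−2). With α+β = 25, the mode is (α−1)/23.
Set (α−1)/23 = 0.29 → α = 1 + 0.29·23 = 7.67.
β = 25 − α = 17.33.

α = 7.67, β = 17.33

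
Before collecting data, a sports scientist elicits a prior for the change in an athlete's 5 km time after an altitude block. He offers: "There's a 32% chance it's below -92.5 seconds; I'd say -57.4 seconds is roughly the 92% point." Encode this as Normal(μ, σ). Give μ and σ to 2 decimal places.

The p-quantile of Normal(μ,σ) is μ + z_p·σ, with z_{0.32} = -0.4677 and z_{0.92} = 1.405.
Eliminate σ: μ = (z₂·x₁ − z₁·x₂)/(z₂ − z₁) = (1.405·-92.5 − (-0.4677)·-57.4)/1.873 = -83.73.
Then σ = (x₂ − x₁)/(z₂ − z₁) = (-57.4 − -92.5)/1.873 = 18.74.

μ = -83.73, σ = 18.74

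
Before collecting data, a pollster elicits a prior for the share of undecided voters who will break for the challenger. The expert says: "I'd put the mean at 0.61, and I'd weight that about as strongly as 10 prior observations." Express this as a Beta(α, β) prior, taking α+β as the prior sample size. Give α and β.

α = 6.1, β = 3.9

Under the effective-sample-size interpretation, Beta(α, β) has prior mean α/(α+β) and prior sample size α+β.
So α+β = 10 and α/(α+β) = 0.61, giving α = 0.61·10 = 6.1 and β = 10 − 6.1 = 3.9.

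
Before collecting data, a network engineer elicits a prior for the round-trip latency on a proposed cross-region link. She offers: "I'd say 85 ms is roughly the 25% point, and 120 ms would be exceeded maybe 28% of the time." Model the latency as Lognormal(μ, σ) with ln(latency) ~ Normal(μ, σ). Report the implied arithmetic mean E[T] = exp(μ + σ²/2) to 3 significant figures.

If T ~ Lognormal(μ,σ) then ln T ~ Normal(μ,σ), so the p-quantile of ln T is μ + z_p·σ.
ln(85) = 4.443 and ln(120) = 4.787; z_{0.25} = -0.6745, z_{0.72} = 0.5828.
σ = (4.787 − 4.443)/(0.5828 − (-0.6745)) = 0.274.
μ = 4.443 − (-0.6745)·0.274 = 4.628.
E[T] = exp(μ + σ²/2) = exp(4.628 + 0.0376) = 106 ms.

E[T] ≈ 106 ms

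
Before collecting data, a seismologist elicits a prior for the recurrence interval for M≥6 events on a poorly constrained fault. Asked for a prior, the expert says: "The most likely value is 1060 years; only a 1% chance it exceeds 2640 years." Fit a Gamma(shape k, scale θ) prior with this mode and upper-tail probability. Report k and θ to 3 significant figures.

Gamma(k,θ) with k>1 has mode (k−1)θ, so θ = 1060/(k−1).
Need P(X < 2640) = 0.99 with θ tied to k this way. Start at k = 2, θ = 1060: P(X<2640) ≈ 0.711.
Too low — raise k to concentrate. Iterating converges to k ≈ 6.64.
Then θ = 1060/(6.64−1) ≈ 188.

k ≈ 6.64, θ ≈ 188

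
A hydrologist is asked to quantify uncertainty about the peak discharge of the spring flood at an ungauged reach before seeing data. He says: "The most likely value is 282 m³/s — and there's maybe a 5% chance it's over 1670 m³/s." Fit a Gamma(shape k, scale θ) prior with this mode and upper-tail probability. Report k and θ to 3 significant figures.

Gamma(k,θ) with k>1 has mode (k−1)θ, so θ = 282/(k−1).
Need P(X < 1670) = 0.95 with θ tied to k this way. Start at k = 2, θ = 282: P(X<1670) ≈ 0.981.
Too high — lower k to spread out. Iterating converges to k ≈ 1.72.
Then θ = 282/(1.72−1) ≈ 389.

k ≈ 1.72, θ ≈ 389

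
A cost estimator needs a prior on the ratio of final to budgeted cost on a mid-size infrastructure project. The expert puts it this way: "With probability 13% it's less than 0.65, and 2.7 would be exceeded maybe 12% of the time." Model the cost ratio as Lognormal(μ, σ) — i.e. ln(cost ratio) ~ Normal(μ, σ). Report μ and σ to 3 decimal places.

If T ~ Lognormal(μ,σ) then ln T ~ Normal(μ,σ), so the p-quantile of ln T is μ + z_p·σ.
ln(0.65) = -0.4308 and ln(2.7) = 0.9933; z_{0.13} = -1.126, z_{0.88} = 1.175.
σ = (0.9933 − -0.4308)/(1.175 − (-1.126)) = 0.619.
μ = -0.4308 − (-1.126)·0.619 = 0.266.

μ ≈ 0.266, σ ≈ 0.619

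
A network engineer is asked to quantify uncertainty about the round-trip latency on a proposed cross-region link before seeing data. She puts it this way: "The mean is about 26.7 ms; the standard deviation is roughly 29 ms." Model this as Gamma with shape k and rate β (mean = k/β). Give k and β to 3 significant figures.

k ≈ 0.848, β ≈ 0.0317

For Gamma(k, rate β): mean = k/β, variance = k/β², so CV = 1/√k.
CV = SD/mean = 29/26.7 = 1.086, hence k = 1/CV² = 0.848.
Then β = k/mean = 0.848/26.7 = 0.0317.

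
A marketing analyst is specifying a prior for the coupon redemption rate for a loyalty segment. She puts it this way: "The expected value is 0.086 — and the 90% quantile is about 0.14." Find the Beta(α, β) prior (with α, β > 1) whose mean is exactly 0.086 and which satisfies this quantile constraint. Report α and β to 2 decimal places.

α ≈ 4.14, β ≈ 43.97

With mean 0.086 fixed, write α = 0.086s, β = 0.914s where s = α+β.
Need P(θ < 0.14) = 0.9 under Beta(0.086s, 0.914s). Normal approximation: (q−m)/√(m(1−m)/s) ≈ z_{0.9} = 1.28, so s ≈ 0.086·0.914·(1.28)²/(0.14−0.086)² = 44.3.
At s = 44.3: P(θ<0.14) ≈ 0.893. Adjusting to match 0.9 gives s ≈ 48.11.
So α = 0.086·48.11 ≈ 4.14, β = 0.914·48.11 ≈ 43.97.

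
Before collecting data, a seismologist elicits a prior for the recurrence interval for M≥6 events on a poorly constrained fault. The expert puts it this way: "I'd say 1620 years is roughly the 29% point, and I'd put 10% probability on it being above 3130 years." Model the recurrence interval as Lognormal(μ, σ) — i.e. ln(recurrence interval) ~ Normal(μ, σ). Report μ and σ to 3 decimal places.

μ ≈ 7.589, σ ≈ 0.359

If T ~ Lognormal(μ,σ) then ln T ~ Normal(μ,σ), so the p-quantile of ln T is μ + z_p·σ.
ln(1620) = 7.39 and ln(3130) = 8.049; z_{0.29} = -0.5534, z_{0.9} = 1.282.
σ = (8.049 − 7.39)/(1.282 − (-0.5534)) = 0.359.
μ = 7.39 − (-0.5534)·0.359 = 7.589.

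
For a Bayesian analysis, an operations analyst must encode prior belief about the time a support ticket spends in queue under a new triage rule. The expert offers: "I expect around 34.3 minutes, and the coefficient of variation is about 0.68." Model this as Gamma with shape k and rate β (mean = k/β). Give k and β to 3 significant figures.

For Gamma(k, rate β): mean = k/β, variance = k/β², so CV = 1/√k.
CV = 0.68, hence k = 1/CV² = 2.16.
Then β = k/mean = 2.16/34.3 = 0.0631.

k ≈ 2.16, β ≈ 0.0631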